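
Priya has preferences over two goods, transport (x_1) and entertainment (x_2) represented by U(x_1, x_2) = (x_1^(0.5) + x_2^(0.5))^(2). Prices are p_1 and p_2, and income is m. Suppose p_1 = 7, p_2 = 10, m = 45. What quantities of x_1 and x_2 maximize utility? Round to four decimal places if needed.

x_1* = 3.7815, x_2* = 1.8529

MU_x_1 ∝ x_1^(-0.5), MU_x_2 ∝ x_2^(-0.5), so MRS = (x_2/x_1)^(0.5) = p_1/p_2.
Hence x_2/x_1 = (p_1/p_2)^(1/(0.5)), i.e. raised to the 2 power.
With the ratio pinned down, the budget gives x_1* = m/(p_1 + p_2·(x_2/x_1)) and x_2* = (x_2/x_1)·x_1*.
Numerically x_2/x_1 = 0.49, so x_1* = 45/(7 + 10·0.49) = 3.7815 and x_2* = 0.49·3.7815 = 1.8529.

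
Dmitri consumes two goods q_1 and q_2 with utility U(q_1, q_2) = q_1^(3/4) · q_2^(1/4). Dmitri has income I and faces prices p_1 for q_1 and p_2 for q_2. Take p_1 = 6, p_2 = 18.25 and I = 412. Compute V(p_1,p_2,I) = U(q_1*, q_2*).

V = 29.6312

At p_1=6, p_2=18.25, I=412: q_1* = 0.75·412/6 = 51.5, q_2* = 5.6438.
Utility at the optimum: U(51.5, 5.6438) = 29.6312.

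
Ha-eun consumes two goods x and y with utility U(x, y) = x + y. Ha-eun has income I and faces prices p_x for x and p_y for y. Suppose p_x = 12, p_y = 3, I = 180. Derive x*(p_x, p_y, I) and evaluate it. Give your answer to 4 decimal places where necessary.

x* = 0

Perfect substitutes: compare marginal utility per dollar. 1/p_x vs 1/p_y → 0.0833 vs 0.3333.
y gives more utility per dollar, so spend all income on y: y* = I/p_y, x* = 0.
Numerically: x* = 0, y* = 60.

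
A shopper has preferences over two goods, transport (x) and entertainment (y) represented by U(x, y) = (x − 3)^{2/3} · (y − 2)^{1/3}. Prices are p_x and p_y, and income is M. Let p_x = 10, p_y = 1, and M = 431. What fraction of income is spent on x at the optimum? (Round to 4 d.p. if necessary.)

share on x = 0.6868

This is Cobb-Douglas in (x−3, y−2): tangency gives 2/3·p_y·(y−2) = 1/3·p_x·(x−3).
Substituting into the budget: x* = 3 + 2/3·(M − 3·p_x − 2·p_y)/p_x, and y* = 2 + 1/3·(…)/p_y.
Discretionary income = 431 − 3·10 − 2·1 = 399; x* = 3 + 2/3·399/10 = 29.6; y* = 2 + 1/3·399/1 = 135.
Expenditure on x: 10·29.6 = 296; share = 0.6868.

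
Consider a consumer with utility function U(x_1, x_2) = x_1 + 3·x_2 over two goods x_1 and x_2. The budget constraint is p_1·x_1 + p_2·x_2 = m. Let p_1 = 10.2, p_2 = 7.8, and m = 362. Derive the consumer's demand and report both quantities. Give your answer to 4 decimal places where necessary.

Perfect substitutes: compare marginal utility per dollar. 1/p_1 vs 3/p_2 → 0.098 vs 0.3846.
x_2 gives more utility per dollar, so spend all income on x_2: x_2* = m/p_2, x_1* = 0.
Numerically: x_1* = 0, x_2* = 46.4103.

x_1* = 0, x_2* = 46.4103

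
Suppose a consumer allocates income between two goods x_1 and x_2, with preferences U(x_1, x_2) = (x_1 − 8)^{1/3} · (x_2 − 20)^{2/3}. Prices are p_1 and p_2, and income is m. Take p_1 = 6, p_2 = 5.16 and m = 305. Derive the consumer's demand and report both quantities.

Let x_1' = x_1−8, x_2' = x_2−20. MRS = (1/2)·x_2'/x_1' = p_1/p_2.
Substituting into the budget: x_1* = 8 + 1/3·(m − 8·p_1 − 20·p_2)/p_1, and x_2* = 20 + 2/3·(…)/p_2.
Discretionary income = 305 − 8·6 − 20·5.16 = 153.8; x_1* = 8 + 1/3·153.8/6 = 16.5444; x_2* = 20 + 2/3·153.8/5.16 = 39.8708.

x_1* = 16.5444, x_2* = 39.8708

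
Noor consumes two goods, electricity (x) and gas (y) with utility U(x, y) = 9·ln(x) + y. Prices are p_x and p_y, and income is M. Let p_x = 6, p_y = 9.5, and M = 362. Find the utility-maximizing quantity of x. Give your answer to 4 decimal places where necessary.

x* = 14.25

Set MRS = p_x/p_y: (9/x)/1 = p_x/p_y.
So x*(p_x,p_y) = 9·p_y/p_x, independent of income; and y* = (M − 9·p_y)/p_y.
At the given prices: x* = 9·9.5/6 = 14.25.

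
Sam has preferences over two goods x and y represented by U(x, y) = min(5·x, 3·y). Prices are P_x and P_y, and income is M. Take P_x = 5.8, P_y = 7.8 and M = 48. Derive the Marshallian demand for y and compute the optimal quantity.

y* = 4.2553

With perfect complements, no substitution: consume in ratio x:y = 3:5.
Budget: P_x·x + P_y·(5/3)·x = M, so (3·P_x + 5·P_y)·x = 3·M.
Demand: x*(P_x,P_y,M) = 3·M/(3·P_x + 5·P_y), y* = 5·M/(3·P_x + 5·P_y).
Here 3·5.8 + 5·7.8 = 56.4, giving y* = 4.2553.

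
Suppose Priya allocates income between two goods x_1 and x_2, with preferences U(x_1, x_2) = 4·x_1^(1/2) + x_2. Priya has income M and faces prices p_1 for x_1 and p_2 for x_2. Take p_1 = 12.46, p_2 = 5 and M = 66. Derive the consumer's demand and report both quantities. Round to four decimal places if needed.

MU_x_1 = 2/√x_1, MU_x_2 = 1. Tangency: 2/√x_1 = p_1/p_2.
Thus x_1* = (2·p_2/p_1)² — independent of M — with the rest of income spent on x_2.
Plugging in: x_1* = (2·5/12.46)² = 0.6441, x_2* = 11.5949.

x_1* = 0.6441, x_2* = 11.5949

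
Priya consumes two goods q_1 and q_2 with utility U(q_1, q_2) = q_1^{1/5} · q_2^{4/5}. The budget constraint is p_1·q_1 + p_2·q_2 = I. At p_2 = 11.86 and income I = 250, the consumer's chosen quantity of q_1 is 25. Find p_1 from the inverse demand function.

MU_q_1/MU_q_2 = (0.2·q_2)/(0.8·q_1); tangency sets this equal to p_1/p_2.
So 0.2·p_2·q_2 = 0.8·p_1·q_1; combined with the budget, a share 0.2 of income goes to q_1.
Demand: q_1*(p_1,p_2,I) = 0.2·I/p_1 and q_2* = 0.8·I/p_2.
Set q_1* = 25 in the demand function and solve for p_1: p_1 = 2.

p_1 = 2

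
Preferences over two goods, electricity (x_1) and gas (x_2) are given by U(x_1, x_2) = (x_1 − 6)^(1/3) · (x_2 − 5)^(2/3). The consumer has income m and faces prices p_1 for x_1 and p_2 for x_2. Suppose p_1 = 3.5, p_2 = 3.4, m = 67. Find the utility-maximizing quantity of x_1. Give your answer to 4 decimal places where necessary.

x_1* = 8.7619

This is Cobb-Douglas in (x_1−6, x_2−5): tangency gives 1/3·p_2·(x_2−5) = 2/3·p_1·(x_1−6).
After buying the subsistence bundle (6, 5), a share 1/3 of the remaining income goes to x_1: x_1* = 6 + 1/3·(m − 6p_1 − 5p_2)/p_1.
Discretionary income = 67 − 6·3.5 − 5·3.4 = 29; x_1* = 6 + 1/3·29/3.5 = 8.7619.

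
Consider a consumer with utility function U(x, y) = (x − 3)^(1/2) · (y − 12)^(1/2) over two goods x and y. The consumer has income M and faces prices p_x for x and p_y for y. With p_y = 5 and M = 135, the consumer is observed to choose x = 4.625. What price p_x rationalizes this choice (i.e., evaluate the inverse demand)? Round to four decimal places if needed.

MRS = (y−12)/(x−3). Tangency with p_x/p_y gives y−12 = (p_x/p_y)·(x−3).
After buying the subsistence bundle (3, 12), a share 0.5 of the remaining income goes to x: x* = 3 + 0.5·(M − 3p_x − 12p_y)/p_x.
Set x* = 4.625 in the demand function and solve for p_x: p_x = 12.

p_x = 12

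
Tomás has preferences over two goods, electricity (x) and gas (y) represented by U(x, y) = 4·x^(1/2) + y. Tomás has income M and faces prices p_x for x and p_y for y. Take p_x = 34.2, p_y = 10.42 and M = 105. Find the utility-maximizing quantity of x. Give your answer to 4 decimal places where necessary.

Utility is quasi-linear in y; the FOC for x is 2/√x = p_x/p_y.
Thus x* = (2·p_y/p_x)² — independent of M — with the rest of income spent on y.
Plugging in: x* = (2·10.42/34.2)² = 0.3713.

x* = 0.3713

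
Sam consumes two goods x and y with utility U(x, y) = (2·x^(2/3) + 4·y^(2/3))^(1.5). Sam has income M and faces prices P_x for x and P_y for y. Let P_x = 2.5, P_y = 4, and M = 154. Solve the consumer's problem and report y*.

From the CES first-order condition, (1/2)·(y/x)^(1/3) = P_x/P_y.
Hence y/x = (2·P_x/P_y)^(1/(1/3)), i.e. raised to the 3 power.
Substitute y = (y/x)·x into the budget: x* = M/(P_x + P_y·(y/x)).
Numerically y/x = 1.953125, so x* = 154/(2.5 + 4·1.953125) = 14.9333 and y* = 1.953125·14.9333 = 29.1667.

y* = 29.1667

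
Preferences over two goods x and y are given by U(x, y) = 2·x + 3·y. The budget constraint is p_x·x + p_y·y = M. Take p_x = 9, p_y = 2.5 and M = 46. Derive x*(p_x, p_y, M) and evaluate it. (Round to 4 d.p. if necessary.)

Perfect substitutes: compare marginal utility per dollar. 2/p_x vs 3/p_y → 0.2222 vs 1.2.
y gives more utility per dollar, so spend all income on y: y* = M/p_y, x* = 0.
Numerically: x* = 0, y* = 18.4.

x* = 0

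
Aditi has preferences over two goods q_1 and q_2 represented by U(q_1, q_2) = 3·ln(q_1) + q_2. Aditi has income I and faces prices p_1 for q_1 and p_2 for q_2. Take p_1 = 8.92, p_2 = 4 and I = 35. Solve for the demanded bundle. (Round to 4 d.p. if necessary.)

q_1* = 1.3453, q_2* = 5.75

Set MRS = p_1/p_2: (3/q_1)/1 = p_1/p_2.
So q_1*(p_1,p_2) = 3·p_2/p_1, independent of income; and q_2* = (I − 3·p_2)/p_2.
At the given prices: q_1* = 3·4/8.92 = 1.3453, and q_2* = 5.75.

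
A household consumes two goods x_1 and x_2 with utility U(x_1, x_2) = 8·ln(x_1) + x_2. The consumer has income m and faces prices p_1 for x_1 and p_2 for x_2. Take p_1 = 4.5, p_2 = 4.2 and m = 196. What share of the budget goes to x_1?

share on x_1 = 0.1714

So x_1*(p_1,p_2) = 8·p_2/p_1, independent of income; and x_2* = (m − 8·p_2)/p_2.
At the given prices: x_1* = 8·4.2/4.5 = 7.4667, and x_2* = 38.6667.
Expenditure on x_1: 4.5·7.4667 = 33.6; share = 0.1714.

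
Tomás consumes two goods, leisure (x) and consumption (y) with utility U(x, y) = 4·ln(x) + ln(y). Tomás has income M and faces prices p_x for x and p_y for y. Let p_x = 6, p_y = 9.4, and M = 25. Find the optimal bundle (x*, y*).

The MRS is 4·y/x. Set MRS = p_x/p_y.
Rearranging, p_y·y = (1/4)·p_x·x. Substituting into the budget gives p_x·x·(1 + (1/4)) = M.
Demand: x*(p_x,p_y,M) = 0.8·M/p_x and y* = 0.2·M/p_y.
At p_x=6, p_y=9.4, M=25: x* = 0.8·25/6 = 3.3333, y* = 0.5319.

x* = 3.3333, y* = 0.5319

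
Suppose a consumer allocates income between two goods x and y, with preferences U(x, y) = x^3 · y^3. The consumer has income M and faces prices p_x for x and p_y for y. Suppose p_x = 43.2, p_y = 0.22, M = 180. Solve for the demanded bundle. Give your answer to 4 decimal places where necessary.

MU_x/MU_y = (3·y)/(3·x); tangency sets this equal to p_x/p_y.
Rearranging, p_y·y = p_x·x. Substituting into the budget gives p_x·x·(1 + 1) = M.
Demand: x*(p_x,p_y,M) = 0.5·M/p_x and y* = 0.5·M/p_y.
At p_x=43.2, p_y=0.22, M=180: x* = 0.5·180/43.2 = 2.0833, y* = 409.0909.

x* = 2.0833, y* = 409.0909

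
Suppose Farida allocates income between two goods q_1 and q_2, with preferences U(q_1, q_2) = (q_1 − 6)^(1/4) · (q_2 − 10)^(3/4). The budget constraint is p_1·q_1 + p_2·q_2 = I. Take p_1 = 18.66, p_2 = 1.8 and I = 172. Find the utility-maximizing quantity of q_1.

This is Cobb-Douglas in (q_1−6, q_2−10): tangency gives 0.25·p_2·(q_2−10) = 0.75·p_1·(q_1−6).
After buying the subsistence bundle (6, 10), a share 0.25 of the remaining income goes to q_1: q_1* = 6 + 0.25·(I − 6p_1 − 10p_2)/p_1.
Discretionary income = 172 − 6·18.66 − 10·1.8 = 42.04; q_1* = 6 + 0.25·42.04/18.66 = 6.5632.

q_1* = 6.5632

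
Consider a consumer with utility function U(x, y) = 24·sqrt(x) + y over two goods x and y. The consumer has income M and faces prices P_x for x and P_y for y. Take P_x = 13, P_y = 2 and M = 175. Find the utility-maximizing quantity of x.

Plugging in: x* = (12·2/13)² = 3.4083.

x* = 3.4083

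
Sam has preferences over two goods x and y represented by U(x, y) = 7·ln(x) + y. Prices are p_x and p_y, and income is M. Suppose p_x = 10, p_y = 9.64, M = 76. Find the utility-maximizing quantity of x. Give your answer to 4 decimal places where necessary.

Set MRS = p_x/p_y: (7/x)/1 = p_x/p_y.
So x*(p_x,p_y) = 7·p_y/p_x, independent of income; and y* = (M − 7·p_y)/p_y.
At the given prices: x* = 7·9.64/10 = 6.748.

x* = 6.748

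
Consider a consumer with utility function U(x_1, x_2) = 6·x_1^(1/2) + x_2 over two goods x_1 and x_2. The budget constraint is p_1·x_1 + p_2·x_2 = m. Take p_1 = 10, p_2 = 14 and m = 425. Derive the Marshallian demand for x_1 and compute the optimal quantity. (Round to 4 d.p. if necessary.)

MU_x_1 = 3/√x_1, MU_x_2 = 1. Tangency: 3/√x_1 = p_1/p_2.
Solve: √x_1 = 3·p_2/p_1, so x_1*(p_1,p_2) = (3·p_2/p_1)², and x_2* = (m − p_1·x_1*)/p_2.
Plugging in: x_1* = (3·14/10)² = 17.64.

x_1* = 17.64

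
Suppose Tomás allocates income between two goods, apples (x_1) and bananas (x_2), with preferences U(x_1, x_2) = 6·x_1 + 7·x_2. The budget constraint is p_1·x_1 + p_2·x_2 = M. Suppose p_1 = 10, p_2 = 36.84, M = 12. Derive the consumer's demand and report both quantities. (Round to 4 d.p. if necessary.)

x_1* = 1.2, x_2* = 0

Linear utility — the consumer picks whichever good has higher MU/price: 6/10 = 0.6 vs 7/36.84 = 0.19.
x_1 gives more utility per dollar, so spend all income on x_1: x_1* = M/p_1, x_2* = 0.
Numerically: x_1* = 1.2, x_2* = 0.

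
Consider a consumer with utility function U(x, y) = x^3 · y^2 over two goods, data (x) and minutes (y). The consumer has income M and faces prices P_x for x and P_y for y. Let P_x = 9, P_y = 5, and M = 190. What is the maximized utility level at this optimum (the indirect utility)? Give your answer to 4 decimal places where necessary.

At P_x=9, P_y=5, M=190: x* = 0.6·190/9 = 12.6667, y* = 15.2.
Utility at the optimum: U(12.6667, 15.2) = 469541.7363.

V = 469541.7363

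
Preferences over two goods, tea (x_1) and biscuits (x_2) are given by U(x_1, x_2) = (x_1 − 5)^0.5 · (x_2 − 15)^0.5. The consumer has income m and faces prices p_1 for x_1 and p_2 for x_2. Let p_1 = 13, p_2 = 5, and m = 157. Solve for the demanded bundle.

This is Cobb-Douglas in (x_1−5, x_2−15): tangency gives 0.5·p_2·(x_2−15) = 0.5·p_1·(x_1−5).
After buying the subsistence bundle (5, 15), a share 0.5 of the remaining income goes to x_1: x_1* = 5 + 0.5·(m − 5p_1 − 15p_2)/p_1.
Discretionary income = 157 − 5·13 − 15·5 = 17; x_1* = 5 + 0.5·17/13 = 5.6538; x_2* = 15 + 0.5·17/5 = 16.7.

x_1* = 5.6538, x_2* = 16.7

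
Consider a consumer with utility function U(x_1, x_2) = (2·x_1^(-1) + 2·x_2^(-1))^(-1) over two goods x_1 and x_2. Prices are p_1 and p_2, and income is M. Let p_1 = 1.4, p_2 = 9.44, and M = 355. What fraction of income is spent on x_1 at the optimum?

share on x_1 = 0.278

From the CES first-order condition, (x_2/x_1)^(2) = p_1/p_2.
Hence x_2/x_1 = (p_1/p_2)^(1/(2)), i.e. raised to the 0.5 power.
Substitute x_2 = (x_2/x_1)·x_1 into the budget: x_1* = M/(p_1 + p_2·(x_2/x_1)).
Numerically x_2/x_1 = 0.385104, so x_1* = 355/(1.4 + 9.44·0.385104) = 70.5011 and x_2* = 0.385104·70.5011 = 27.1503.
Expenditure on x_1: 1.4·70.5011 = 98.7016; share = 0.278.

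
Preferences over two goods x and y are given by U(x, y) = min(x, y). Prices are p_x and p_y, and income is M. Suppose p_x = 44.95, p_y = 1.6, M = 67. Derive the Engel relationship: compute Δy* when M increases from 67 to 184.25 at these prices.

Δy* = 2.5188

Demand: x*(p_x,p_y,M) = M/(p_x + p_y), y* = M/(p_x + p_y).
Here 44.95 + 1.6 = 46.55, giving y* = 1.4393.
At M' = 184.25: y* = 3.9581. Change: 3.9581 − 1.4393 = 2.5188.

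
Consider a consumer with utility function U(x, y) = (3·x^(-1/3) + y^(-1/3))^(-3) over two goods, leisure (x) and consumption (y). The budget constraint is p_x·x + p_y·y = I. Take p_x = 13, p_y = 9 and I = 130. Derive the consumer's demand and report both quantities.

x* = 7.142, y* = 4.1282

MU_x ∝ 3·x^(-4/3), MU_y ∝ y^(-4/3), so MRS = 3·(y/x)^(4/3) = p_x/p_y.
Solve for the ratio: y/x = [(1/3)·p_x/p_y]^(0.75).
Substitute y = (y/x)·x into the budget: x* = I/(p_x + p_y·(y/x)).
Numerically y/x = 0.578009, so x* = 130/(13 + 9·0.578009) = 7.142 and y* = 0.578009·7.142 = 4.1282.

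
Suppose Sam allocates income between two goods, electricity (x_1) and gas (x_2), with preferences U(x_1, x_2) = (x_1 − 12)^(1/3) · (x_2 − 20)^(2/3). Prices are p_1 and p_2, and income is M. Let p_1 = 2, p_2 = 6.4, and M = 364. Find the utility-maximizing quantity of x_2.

This is Cobb-Douglas in (x_1−12, x_2−20): tangency gives 1/3·p_2·(x_2−20) = 2/3·p_1·(x_1−12).
After buying the subsistence bundle (12, 20), a share 1/3 of the remaining income goes to x_1: x_1* = 12 + 1/3·(M − 12p_1 − 20p_2)/p_1.
Discretionary income = 364 − 12·2 − 20·6.4 = 212; x_2* = 20 + 2/3·212/6.4 = 42.0833.

x_2* = 42.0833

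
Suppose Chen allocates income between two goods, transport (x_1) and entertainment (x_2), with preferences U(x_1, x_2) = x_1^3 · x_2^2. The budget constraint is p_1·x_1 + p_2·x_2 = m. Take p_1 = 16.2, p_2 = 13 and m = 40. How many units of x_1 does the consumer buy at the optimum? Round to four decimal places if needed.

x_1* = 1.4815

MU_x_1/MU_x_2 = (3·x_2)/(2·x_1); tangency sets this equal to p_1/p_2.
Rearranging, p_2·x_2 = (2/3)·p_1·x_1. Substituting into the budget gives p_1·x_1·(1 + (2/3)) = m.
Demand: x_1*(p_1,p_2,m) = 0.6·m/p_1 and x_2* = 0.4·m/p_2.
At p_1=16.2, p_2=13, m=40: x_1* = 0.6·40/16.2 = 1.4815.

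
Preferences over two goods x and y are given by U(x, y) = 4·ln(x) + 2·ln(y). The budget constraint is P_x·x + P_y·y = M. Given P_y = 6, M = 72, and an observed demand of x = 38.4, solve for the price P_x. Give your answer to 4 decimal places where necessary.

Tangency: MRS = 2·y/x = P_x/P_y.
So 4·P_y·y = 2·P_x·x; combined with the budget, a share 2/3 of income goes to x.
Demand: x*(P_x,P_y,M) = 2/3·M/P_x and y* = 1/3·M/P_y.
Set x* = 38.4 in the demand function and solve for P_x: P_x = 1.25.

P_x = 1.25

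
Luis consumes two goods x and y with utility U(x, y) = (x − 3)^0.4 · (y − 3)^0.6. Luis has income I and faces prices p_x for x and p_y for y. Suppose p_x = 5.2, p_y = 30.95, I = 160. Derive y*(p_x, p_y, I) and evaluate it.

Let x' = x−3, y' = y−3. MRS = (2/3)·y'/x' = p_x/p_y.
Substituting into the budget: x* = 3 + 0.4·(I − 3·p_x − 3·p_y)/p_x, and y* = 3 + 0.6·(…)/p_y.
Discretionary income = 160 − 3·5.2 − 3·30.95 = 51.55; y* = 3 + 0.6·51.55/30.95 = 3.9994.

y* = 3.9994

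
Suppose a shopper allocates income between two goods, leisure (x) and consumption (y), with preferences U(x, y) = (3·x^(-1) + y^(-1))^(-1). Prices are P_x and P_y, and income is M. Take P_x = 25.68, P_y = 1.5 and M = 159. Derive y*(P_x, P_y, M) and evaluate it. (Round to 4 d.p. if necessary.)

y* = 12.9797

MU_x ∝ 3·x^(-2), MU_y ∝ y^(-2), so MRS = 3·(y/x)^(2) = P_x/P_y.
Solve for the ratio: y/x = [(1/3)·P_x/P_y]^(0.5).
Substitute y = (y/x)·x into the budget: x* = M/(P_x + P_y·(y/x)).
Numerically y/x = 2.388863, so x* = 159/(25.68 + 1.5·2.388863) = 5.4334 and y* = 2.388863·5.4334 = 12.9797.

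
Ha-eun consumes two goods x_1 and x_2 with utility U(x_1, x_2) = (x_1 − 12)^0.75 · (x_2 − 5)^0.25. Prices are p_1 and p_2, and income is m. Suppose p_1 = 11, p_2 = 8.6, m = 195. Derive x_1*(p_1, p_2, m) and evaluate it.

This is Cobb-Douglas in (x_1−12, x_2−5): tangency gives 0.75·p_2·(x_2−5) = 0.25·p_1·(x_1−12).
Substituting into the budget: x_1* = 12 + 0.75·(m − 12·p_1 − 5·p_2)/p_1, and x_2* = 5 + 0.25·(…)/p_2.
Discretionary income = 195 − 12·11 − 5·8.6 = 20; x_1* = 12 + 0.75·20/11 = 13.3636.

x_1* = 13.3636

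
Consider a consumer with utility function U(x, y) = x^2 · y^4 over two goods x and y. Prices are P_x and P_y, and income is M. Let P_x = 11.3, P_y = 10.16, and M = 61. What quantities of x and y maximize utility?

x* = 1.7994, y* = 4.0026

Tangency: MRS = (1/2)·y/x = P_x/P_y.
Rearranging, P_y·y = 2·P_x·x. Substituting into the budget gives P_x·x·(1 + 2) = M.
Demand: x*(P_x,P_y,M) = 1/3·M/P_x and y* = 2/3·M/P_y.
At P_x=11.3, P_y=10.16, M=61: x* = 1/3·61/11.3 = 1.7994, y* = 4.0026.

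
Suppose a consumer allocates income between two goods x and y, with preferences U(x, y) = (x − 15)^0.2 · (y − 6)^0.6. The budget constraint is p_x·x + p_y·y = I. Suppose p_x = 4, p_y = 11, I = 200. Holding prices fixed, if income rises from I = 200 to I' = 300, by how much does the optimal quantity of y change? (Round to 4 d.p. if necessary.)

Δy* = 6.8182

This is Cobb-Douglas in (x−15, y−6): tangency gives 0.2·p_y·(y−6) = 0.6·p_x·(x−15).
After buying the subsistence bundle (15, 6), a share 0.25 of the remaining income goes to x: x* = 15 + 0.25·(I − 15p_x − 6p_y)/p_x.
Discretionary income = 200 − 15·4 − 6·11 = 74; y* = 6 + 0.75·74/11 = 11.0455.
At I' = 300: y* = 17.8636. Change: 17.8636 − 11.0455 = 6.8182.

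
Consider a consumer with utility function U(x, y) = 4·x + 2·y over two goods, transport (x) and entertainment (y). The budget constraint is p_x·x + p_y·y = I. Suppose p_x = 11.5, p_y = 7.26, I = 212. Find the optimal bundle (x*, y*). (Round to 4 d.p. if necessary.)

x gives more utility per dollar, so spend all income on x: x* = I/p_x, y* = 0.
Numerically: x* = 18.4348, y* = 0.

x* = 18.4348, y* = 0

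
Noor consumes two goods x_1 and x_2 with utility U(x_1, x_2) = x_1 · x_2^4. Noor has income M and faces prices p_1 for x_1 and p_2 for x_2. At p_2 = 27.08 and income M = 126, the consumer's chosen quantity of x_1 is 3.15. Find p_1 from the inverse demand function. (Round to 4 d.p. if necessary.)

Tangency: MRS = (1/4)·x_2/x_1 = p_1/p_2.
So p_2·x_2 = 4·p_1·x_1; combined with the budget, a share 0.2 of income goes to x_1.
Demand: x_1*(p_1,p_2,M) = 0.2·M/p_1 and x_2* = 0.8·M/p_2.
Set x_1* = 3.15 in the demand function and solve for p_1: p_1 = 8.

p_1 = 8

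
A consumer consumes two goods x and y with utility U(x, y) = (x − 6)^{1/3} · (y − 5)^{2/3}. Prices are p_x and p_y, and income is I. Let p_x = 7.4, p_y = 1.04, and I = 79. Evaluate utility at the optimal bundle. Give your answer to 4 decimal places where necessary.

After buying the subsistence bundle (6, 5), a share 1/3 of the remaining income goes to x: x* = 6 + 1/3·(I − 6p_x − 5p_y)/p_x.
Discretionary income = 79 − 6·7.4 − 5·1.04 = 29.4; x* = 6 + 1/3·29.4/7.4 = 7.3243; y* = 5 + 2/3·29.4/1.04 = 23.8462.
Utility at the optimum: U(7.3243, 23.8462) = 7.777.

V = 7.777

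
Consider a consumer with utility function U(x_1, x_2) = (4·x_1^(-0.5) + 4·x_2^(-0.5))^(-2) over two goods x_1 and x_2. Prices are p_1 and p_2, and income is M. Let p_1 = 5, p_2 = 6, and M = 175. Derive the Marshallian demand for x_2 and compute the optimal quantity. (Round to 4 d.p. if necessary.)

MRS = MU_x_1/MU_x_2 = (x_2/x_1)^(1.5). Set equal to p_1/p_2.
Hence x_2/x_1 = (p_1/p_2)^(1/(1.5)), i.e. raised to the 2/3 power.
Substitute x_2 = (x_2/x_1)·x_1 into the budget: x_1* = M/(p_1 + p_2·(x_2/x_1)).
Numerically x_2/x_1 = 0.885549, so x_1* = 175/(5 + 6·0.885549) = 16.9684 and x_2* = 0.885549·16.9684 = 15.0263.

x_2* = 15.0263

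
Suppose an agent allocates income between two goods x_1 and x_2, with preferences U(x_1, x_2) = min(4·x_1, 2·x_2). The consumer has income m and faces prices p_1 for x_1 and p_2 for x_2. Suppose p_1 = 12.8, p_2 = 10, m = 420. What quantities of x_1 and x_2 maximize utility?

Leontief preferences: the optimum is at the kink where x_1/2 = x_2/4, i.e. x_2 = 2·x_1.
Budget: p_1·x_1 + p_2·2·x_1 = m, so (2·p_1 + 4·p_2)·x_1 = 2·m.
Demand: x_1*(p_1,p_2,m) = 2·m/(2·p_1 + 4·p_2), x_2* = 4·m/(2·p_1 + 4·p_2).
Here 2·12.8 + 4·10 = 65.6, giving x_1* = 12.8049 and x_2* = 25.6098.

x_1* = 12.8049, x_2* = 25.6098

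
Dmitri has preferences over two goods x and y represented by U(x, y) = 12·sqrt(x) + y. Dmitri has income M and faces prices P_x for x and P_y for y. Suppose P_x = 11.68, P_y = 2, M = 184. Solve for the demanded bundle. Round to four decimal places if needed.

x* = 1.0555, y* = 85.8356

Utility is quasi-linear in y; the FOC for x is 6/√x = P_x/P_y.
Thus x* = (6·P_y/P_x)² — independent of M — with the rest of income spent on y.
Plugging in: x* = (6·2/11.68)² = 1.0555, y* = 85.8356.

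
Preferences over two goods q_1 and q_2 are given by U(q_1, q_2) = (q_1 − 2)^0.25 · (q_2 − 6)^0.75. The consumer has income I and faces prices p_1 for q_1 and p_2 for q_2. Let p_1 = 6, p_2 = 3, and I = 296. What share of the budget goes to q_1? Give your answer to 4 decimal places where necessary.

MRS = (1/3)·(q_2−6)/(q_1−2). Tangency with p_1/p_2 gives q_2−6 = 3·(p_1/p_2)·(q_1−2).
After buying the subsistence bundle (2, 6), a share 0.25 of the remaining income goes to q_1: q_1* = 2 + 0.25·(I − 2p_1 − 6p_2)/p_1.
Discretionary income = 296 − 2·6 − 6·3 = 266; q_1* = 2 + 0.25·266/6 = 13.0833; q_2* = 6 + 0.75·266/3 = 72.5.
Expenditure on q_1: 6·13.0833 = 78.5; share = 0.2652.

share on q_1 = 0.2652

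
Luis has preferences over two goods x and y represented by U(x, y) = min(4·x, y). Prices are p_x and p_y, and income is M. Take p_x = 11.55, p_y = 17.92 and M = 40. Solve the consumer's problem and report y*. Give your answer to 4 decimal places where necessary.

y* = 1.9224

With perfect complements, no substitution: consume in ratio x:y = 1:4.
Budget: p_x·x + p_y·4·x = M, so (p_x + 4·p_y)·x = M.
Demand: x*(p_x,p_y,M) = M/(p_x + 4·p_y), y* = 4·M/(p_x + 4·p_y).
Here 11.55 + 4·17.92 = 83.23, giving y* = 1.9224.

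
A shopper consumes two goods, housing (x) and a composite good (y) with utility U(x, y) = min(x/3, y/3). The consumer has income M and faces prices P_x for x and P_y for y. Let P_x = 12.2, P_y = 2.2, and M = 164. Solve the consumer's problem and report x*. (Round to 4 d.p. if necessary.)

x* = 11.3889

Demand: x*(P_x,P_y,M) = 3·M/(3·P_x + 3·P_y), y* = 3·M/(3·P_x + 3·P_y).
Here 3·12.2 + 3·2.2 = 43.2, giving x* = 11.3889.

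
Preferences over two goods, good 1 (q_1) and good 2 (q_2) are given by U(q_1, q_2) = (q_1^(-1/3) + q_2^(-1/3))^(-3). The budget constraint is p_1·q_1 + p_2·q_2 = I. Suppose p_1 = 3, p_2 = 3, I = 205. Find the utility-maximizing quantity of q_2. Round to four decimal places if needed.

With the ratio pinned down, the budget gives q_1* = I/(p_1 + p_2·(q_2/q_1)) and q_2* = (q_2/q_1)·q_1*.
Numerically q_2/q_1 = 1, so q_1* = 205/(3 + 3·1) = 34.1667 and q_2* = 1·34.1667 = 34.1667.

q_2* = 34.1667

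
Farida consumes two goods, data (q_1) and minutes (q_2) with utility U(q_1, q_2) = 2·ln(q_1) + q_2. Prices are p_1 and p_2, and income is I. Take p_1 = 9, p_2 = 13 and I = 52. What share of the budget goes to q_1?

share on q_1 = 0.5

MU_q_1 = 2/q_1, MU_q_2 = 1. Tangency: 2/q_1 = p_1/p_2.
So q_1*(p_1,p_2) = 2·p_2/p_1, independent of income; and q_2* = (I − 2·p_2)/p_2.
At the given prices: q_1* = 2·13/9 = 2.8889, and q_2* = 2.
Expenditure on q_1: 9·2.8889 = 26; share = 0.5.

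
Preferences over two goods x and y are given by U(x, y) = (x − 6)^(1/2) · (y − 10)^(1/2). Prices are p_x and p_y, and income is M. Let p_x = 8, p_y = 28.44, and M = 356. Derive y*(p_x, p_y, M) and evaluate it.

MRS = (y−10)/(x−6). Tangency with p_x/p_y gives y−10 = (p_x/p_y)·(x−6).
Substituting into the budget: x* = 6 + 0.5·(M − 6·p_x − 10·p_y)/p_x, and y* = 10 + 0.5·(…)/p_y.
Discretionary income = 356 − 6·8 − 10·28.44 = 23.6; y* = 10 + 0.5·23.6/28.44 = 10.4149.

y* = 10.4149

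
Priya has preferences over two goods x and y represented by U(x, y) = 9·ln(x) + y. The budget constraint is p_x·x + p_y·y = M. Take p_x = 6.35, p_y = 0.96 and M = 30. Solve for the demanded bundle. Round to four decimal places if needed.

Set MRS = p_x/p_y: (9/x)/1 = p_x/p_y.
So x*(p_x,p_y) = 9·p_y/p_x, independent of income; and y* = (M − 9·p_y)/p_y.
At the given prices: x* = 9·0.96/6.35 = 1.3606, and y* = 22.25.

x* = 1.3606, y* = 22.25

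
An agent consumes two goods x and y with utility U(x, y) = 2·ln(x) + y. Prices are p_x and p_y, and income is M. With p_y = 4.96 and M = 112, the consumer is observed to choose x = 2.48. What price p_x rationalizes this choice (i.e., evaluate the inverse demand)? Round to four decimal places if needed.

Set MRS = p_x/p_y: (2/x)/1 = p_x/p_y.
So x*(p_x,p_y) = 2·p_y/p_x, independent of income; and y* = (M − 2·p_y)/p_y.
Set x* = 2.48 in the demand function and solve for p_x: p_x = 4.

p_x = 4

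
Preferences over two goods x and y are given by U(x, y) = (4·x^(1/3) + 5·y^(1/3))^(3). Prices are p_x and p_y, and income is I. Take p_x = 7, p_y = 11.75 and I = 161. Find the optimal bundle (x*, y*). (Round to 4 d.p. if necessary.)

x* = 11.0647, y* = 7.1104

Substitute y = (y/x)·x into the budget: x* = I/(p_x + p_y·(y/x)).
Numerically y/x = 0.642622, so x* = 161/(7 + 11.75·0.642622) = 11.0647 and y* = 0.642622·11.0647 = 7.1104.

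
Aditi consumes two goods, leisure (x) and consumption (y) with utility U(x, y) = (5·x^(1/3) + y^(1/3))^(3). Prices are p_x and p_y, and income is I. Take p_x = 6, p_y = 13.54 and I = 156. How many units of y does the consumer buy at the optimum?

y* = 0.6474

Substitute y = (y/x)·x into the budget: x* = I/(p_x + p_y·(y/x)).
Numerically y/x = 0.026384, so x* = 156/(6 + 13.54·0.026384) = 24.5389 and y* = 0.026384·24.5389 = 0.6474.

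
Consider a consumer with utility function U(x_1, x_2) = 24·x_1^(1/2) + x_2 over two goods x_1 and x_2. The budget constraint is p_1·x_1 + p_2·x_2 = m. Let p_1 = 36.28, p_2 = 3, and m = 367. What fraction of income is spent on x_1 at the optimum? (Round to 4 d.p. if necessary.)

MU_x_1 = 12/√x_1, MU_x_2 = 1. Tangency: 12/√x_1 = p_1/p_2.
Thus x_1* = (12·p_2/p_1)² — independent of m — with the rest of income spent on x_2.
Plugging in: x_1* = (12·3/36.28)² = 0.9846, x_2* = 110.4259.
Expenditure on x_1: 36.28·0.9846 = 35.7222; share = 0.0973.

share on x_1 = 0.0973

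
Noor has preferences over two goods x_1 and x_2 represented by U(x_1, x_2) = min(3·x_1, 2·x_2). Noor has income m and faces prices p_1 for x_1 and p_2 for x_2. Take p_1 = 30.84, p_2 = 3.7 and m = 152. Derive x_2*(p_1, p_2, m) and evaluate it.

Leontief preferences: the optimum is at the kink where x_1/2 = x_2/3, i.e. x_2 = (3/2)·x_1.
Budget: p_1·x_1 + p_2·(3/2)·x_1 = m, so (2·p_1 + 3·p_2)·x_1 = 2·m.
Demand: x_1*(p_1,p_2,m) = 2·m/(2·p_1 + 3·p_2), x_2* = 3·m/(2·p_1 + 3·p_2).
Here 2·30.84 + 3·3.7 = 72.78, giving x_2* = 6.2655.

x_2* = 6.2655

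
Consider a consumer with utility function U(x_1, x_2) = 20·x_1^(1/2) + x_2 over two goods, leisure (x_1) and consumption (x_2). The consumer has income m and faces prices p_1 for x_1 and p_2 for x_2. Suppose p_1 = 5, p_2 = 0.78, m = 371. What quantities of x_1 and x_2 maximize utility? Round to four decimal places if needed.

Set MRS = p_1/p_2: 10·x_1^(−1/2) = p_1/p_2.
Thus x_1* = (10·p_2/p_1)² — independent of m — with the rest of income spent on x_2.
Plugging in: x_1* = (10·0.78/5)² = 2.4336, x_2* = 460.041.

x_1* = 2.4336, x_2* = 460.041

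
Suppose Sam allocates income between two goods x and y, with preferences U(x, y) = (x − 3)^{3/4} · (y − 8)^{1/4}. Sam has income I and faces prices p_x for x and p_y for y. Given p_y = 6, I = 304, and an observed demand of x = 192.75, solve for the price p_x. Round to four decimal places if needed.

MRS = 3·(y−8)/(x−3). Tangency with p_x/p_y gives y−8 = (1/3)·(p_x/p_y)·(x−3).
After buying the subsistence bundle (3, 8), a share 0.75 of the remaining income goes to x: x* = 3 + 0.75·(I − 3p_x − 8p_y)/p_x.
Set x* = 192.75 in the demand function and solve for p_x: p_x = 1.

p_x = 1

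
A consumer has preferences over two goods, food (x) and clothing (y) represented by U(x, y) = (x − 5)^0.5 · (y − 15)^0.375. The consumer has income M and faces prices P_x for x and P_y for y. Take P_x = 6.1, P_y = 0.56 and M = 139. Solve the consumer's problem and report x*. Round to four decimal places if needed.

x* = 14.377

After buying the subsistence bundle (5, 15), a share 4/7 of the remaining income goes to x: x* = 5 + 4/7·(M − 5P_x − 15P_y)/P_x.
Discretionary income = 139 − 5·6.1 − 15·0.56 = 100.1; x* = 5 + 4/7·100.1/6.1 = 14.377.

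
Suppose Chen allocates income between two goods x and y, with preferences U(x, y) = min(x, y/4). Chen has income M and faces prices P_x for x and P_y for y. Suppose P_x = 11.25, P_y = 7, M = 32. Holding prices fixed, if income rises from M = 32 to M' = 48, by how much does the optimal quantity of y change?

Δy* = 1.6306

Leontief preferences: the optimum is at the kink where x/1 = y/4, i.e. y = 4·x.
Budget: P_x·x + P_y·4·x = M, so (P_x + 4·P_y)·x = M.
Demand: x*(P_x,P_y,M) = M/(P_x + 4·P_y), y* = 4·M/(P_x + 4·P_y).
Here 11.25 + 4·7 = 39.25, giving y* = 3.2611.
At M' = 48: y* = 4.8917. Change: 4.8917 − 3.2611 = 1.6306.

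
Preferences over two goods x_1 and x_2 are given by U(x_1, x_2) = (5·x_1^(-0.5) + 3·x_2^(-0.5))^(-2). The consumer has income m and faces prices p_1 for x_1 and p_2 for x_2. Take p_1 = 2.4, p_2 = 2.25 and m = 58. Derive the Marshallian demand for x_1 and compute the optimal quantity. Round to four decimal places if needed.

x_1* = 14.2472

MU_x_1 ∝ 5·x_1^(-1.5), MU_x_2 ∝ 3·x_2^(-1.5), so MRS = (5/3)·(x_2/x_1)^(1.5) = p_1/p_2.
Solve for the ratio: x_2/x_1 = [(3/5)·p_1/p_2]^(2/3).
Substitute x_2 = (x_2/x_1)·x_1 into the budget: x_1* = m/(p_1 + p_2·(x_2/x_1)).
Numerically x_2/x_1 = 0.742654, so x_1* = 58/(2.4 + 2.25·0.742654) = 14.2472.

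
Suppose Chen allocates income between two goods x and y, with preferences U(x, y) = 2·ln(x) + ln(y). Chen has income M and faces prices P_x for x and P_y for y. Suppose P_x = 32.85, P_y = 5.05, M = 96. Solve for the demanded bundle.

Tangency: MRS = 2·y/x = P_x/P_y.
Rearranging, P_y·y = (1/2)·P_x·x. Substituting into the budget gives P_x·x·(1 + (1/2)) = M.
Demand: x*(P_x,P_y,M) = 2/3·M/P_x and y* = 1/3·M/P_y.
At P_x=32.85, P_y=5.05, M=96: x* = 2/3·96/32.85 = 1.9482, y* = 6.3366.

x* = 1.9482, y* = 6.3366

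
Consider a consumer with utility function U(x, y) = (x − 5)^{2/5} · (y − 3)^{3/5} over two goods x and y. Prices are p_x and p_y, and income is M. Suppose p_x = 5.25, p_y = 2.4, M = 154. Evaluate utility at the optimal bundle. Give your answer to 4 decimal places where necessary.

Substituting into the budget: x* = 5 + 0.4·(M − 5·p_x − 3·p_y)/p_x, and y* = 3 + 0.6·(…)/p_y.
Discretionary income = 154 − 5·5.25 − 3·2.4 = 120.55; x* = 5 + 0.4·120.55/5.25 = 14.1848; y* = 3 + 0.6·120.55/2.4 = 33.1375.
Utility at the optimum: U(14.1848, 33.1375) = 18.7366.

V = 18.7366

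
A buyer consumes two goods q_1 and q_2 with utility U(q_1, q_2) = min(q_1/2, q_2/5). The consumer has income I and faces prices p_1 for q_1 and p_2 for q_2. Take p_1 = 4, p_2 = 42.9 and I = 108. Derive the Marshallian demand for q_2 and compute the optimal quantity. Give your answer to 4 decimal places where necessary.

q_2* = 2.427

Leontief preferences: the optimum is at the kink where q_1/2 = q_2/5, i.e. q_2 = (5/2)·q_1.
Budget: p_1·q_1 + p_2·(5/2)·q_1 = I, so (2·p_1 + 5·p_2)·q_1 = 2·I.
Demand: q_1*(p_1,p_2,I) = 2·I/(2·p_1 + 5·p_2), q_2* = 5·I/(2·p_1 + 5·p_2).
Here 2·4 + 5·42.9 = 222.5, giving q_2* = 2.427.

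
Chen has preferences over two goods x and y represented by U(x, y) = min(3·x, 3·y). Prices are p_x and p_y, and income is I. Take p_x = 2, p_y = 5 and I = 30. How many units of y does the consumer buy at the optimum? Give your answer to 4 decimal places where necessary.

Leontief preferences: the optimum is at the kink where x/3 = y/3, i.e. y = x.
Budget: p_x·x + p_y·x = I, so (3·p_x + 3·p_y)·x = 3·I.
Demand: x*(p_x,p_y,I) = 3·I/(3·p_x + 3·p_y), y* = 3·I/(3·p_x + 3·p_y).
Here 3·2 + 3·5 = 21, giving y* = 4.2857.

y* = 4.2857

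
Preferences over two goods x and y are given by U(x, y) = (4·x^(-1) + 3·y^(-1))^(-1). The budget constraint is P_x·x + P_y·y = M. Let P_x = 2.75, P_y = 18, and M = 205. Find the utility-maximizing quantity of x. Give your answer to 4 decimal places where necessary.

x* = 23.1821

Substitute y = (y/x)·x into the budget: x* = M/(P_x + P_y·(y/x)).
Numerically y/x = 0.338502, so x* = 205/(2.75 + 18·0.338502) = 23.1821.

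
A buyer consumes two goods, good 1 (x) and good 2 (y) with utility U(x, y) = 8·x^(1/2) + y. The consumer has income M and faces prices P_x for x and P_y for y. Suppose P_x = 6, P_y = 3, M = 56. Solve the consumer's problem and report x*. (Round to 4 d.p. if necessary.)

Solve: √x = 4·P_y/P_x, so x*(P_x,P_y) = (4·P_y/P_x)², and y* = (M − P_x·x*)/P_y.
Plugging in: x* = (4·3/6)² = 4.

x* = 4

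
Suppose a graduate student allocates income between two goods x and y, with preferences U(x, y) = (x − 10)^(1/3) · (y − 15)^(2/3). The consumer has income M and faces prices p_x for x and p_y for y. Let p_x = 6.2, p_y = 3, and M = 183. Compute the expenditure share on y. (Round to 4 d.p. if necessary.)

Discretionary income = 183 − 10·6.2 − 15·3 = 76; x* = 10 + 1/3·76/6.2 = 14.086; y* = 15 + 2/3·76/3 = 31.8889.
Expenditure on y: 3·31.8889 = 95.6667; share = 0.5228.

share on y = 0.5228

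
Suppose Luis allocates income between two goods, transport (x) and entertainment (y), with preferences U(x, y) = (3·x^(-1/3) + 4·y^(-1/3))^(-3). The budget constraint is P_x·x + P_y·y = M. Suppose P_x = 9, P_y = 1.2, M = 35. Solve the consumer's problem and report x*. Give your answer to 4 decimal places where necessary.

MU_x ∝ 3·x^(-4/3), MU_y ∝ 4·y^(-4/3), so MRS = (3/4)·(y/x)^(4/3) = P_x/P_y.
Solve for the ratio: y/x = [(4/3)·P_x/P_y]^(0.75).
With the ratio pinned down, the budget gives x* = M/(P_x + P_y·(y/x)) and y* = (y/x)·x*.
Numerically y/x = 5.623413, so x* = 35/(9 + 1.2·5.623413) = 2.2225.

x* = 2.2225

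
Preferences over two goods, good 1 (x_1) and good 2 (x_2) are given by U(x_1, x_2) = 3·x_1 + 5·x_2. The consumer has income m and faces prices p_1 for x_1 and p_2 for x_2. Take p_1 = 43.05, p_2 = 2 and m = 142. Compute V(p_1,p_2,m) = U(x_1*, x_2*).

V = 355

Perfect substitutes: compare marginal utility per dollar. 3/p_1 vs 5/p_2 → 0.0697 vs 2.5.
x_2 gives more utility per dollar, so spend all income on x_2: x_2* = m/p_2, x_1* = 0.
Numerically: x_1* = 0, x_2* = 71.
Utility at the optimum: U(0, 71) = 355.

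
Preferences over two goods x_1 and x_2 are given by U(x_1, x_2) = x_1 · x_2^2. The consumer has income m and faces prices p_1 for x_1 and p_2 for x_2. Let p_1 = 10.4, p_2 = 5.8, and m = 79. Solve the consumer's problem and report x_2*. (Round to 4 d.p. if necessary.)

Tangency: MRS = (1/2)·x_2/x_1 = p_1/p_2.
Rearranging, p_2·x_2 = 2·p_1·x_1. Substituting into the budget gives p_1·x_1·(1 + 2) = m.
Demand: x_1*(p_1,p_2,m) = 1/3·m/p_1 and x_2* = 2/3·m/p_2.
At p_1=10.4, p_2=5.8, m=79: x_2* = 2/3·79/5.8 = 9.0805.

x_2* = 9.0805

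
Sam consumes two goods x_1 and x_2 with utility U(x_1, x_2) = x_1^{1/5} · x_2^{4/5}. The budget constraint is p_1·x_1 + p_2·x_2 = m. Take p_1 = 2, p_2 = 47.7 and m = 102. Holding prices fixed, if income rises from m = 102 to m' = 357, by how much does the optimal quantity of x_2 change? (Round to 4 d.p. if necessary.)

The MRS is (1/4)·x_2/x_1. Set MRS = p_1/p_2.
So 0.2·p_2·x_2 = 0.8·p_1·x_1; combined with the budget, a share 0.2 of income goes to x_1.
Demand: x_1*(p_1,p_2,m) = 0.2·m/p_1 and x_2* = 0.8·m/p_2.
At p_1=2, p_2=47.7, m=102: x_2* = 0.8·102/47.7 = 1.7107.
At m' = 357: x_2* = 5.9874. Change: 5.9874 − 1.7107 = 4.2767.

Δx_2* = 4.2767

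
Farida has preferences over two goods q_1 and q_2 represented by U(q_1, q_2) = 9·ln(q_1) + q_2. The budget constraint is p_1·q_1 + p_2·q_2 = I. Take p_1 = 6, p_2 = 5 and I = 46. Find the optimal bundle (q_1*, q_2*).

So q_1*(p_1,p_2) = 9·p_2/p_1, independent of income; and q_2* = (I − 9·p_2)/p_2.
At the given prices: q_1* = 9·5/6 = 7.5, and q_2* = 0.2.

q_1* = 7.5, q_2* = 0.2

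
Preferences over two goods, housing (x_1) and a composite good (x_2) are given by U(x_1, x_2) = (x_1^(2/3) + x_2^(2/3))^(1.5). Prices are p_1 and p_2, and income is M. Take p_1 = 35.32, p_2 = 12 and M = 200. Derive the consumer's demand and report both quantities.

From the CES first-order condition, (x_2/x_1)^(1/3) = p_1/p_2.
Hence x_2/x_1 = (p_1/p_2)^(1/(1/3)), i.e. raised to the 3 power.
Substitute x_2 = (x_2/x_1)·x_1 into the budget: x_1* = M/(p_1 + p_2·(x_2/x_1)).
Numerically x_2/x_1 = 25.498718, so x_1* = 200/(35.32 + 12·25.498718) = 0.586 and x_2* = 25.498718·0.586 = 14.9419.

x_1* = 0.586, x_2* = 14.9419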